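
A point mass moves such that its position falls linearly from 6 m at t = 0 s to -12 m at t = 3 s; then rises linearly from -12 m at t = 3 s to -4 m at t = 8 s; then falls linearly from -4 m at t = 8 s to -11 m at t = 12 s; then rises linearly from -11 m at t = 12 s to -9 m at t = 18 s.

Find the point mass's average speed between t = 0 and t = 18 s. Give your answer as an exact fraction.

Average speed = (total path length)/(elapsed time); on a piecewise-linear x-t graph the path length is Σ|Δx|.
0–3 s: |Δx| = |-12 − 6| = 18 m
3–8 s: |Δx| = |-4 − -12| = 8 m
8–12 s: |Δx| = |-11 − -4| = 7 m
12–18 s: |Δx| = |-9 − -11| = 2 m
Total path = 35 m; average speed = 35/18 = 35/18 m/s.

35/18 m/s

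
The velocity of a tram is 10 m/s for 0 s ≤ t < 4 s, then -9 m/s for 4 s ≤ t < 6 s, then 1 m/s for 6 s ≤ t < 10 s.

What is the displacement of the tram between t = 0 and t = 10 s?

Net displacement equals the area under the velocity-time graph (areas below the axis count negative).
0–4 s: 10 × 4 = 40 m
4–6 s: -9 × 2 = -18 m
6–10 s: 1 × 4 = 4 m
Net displacement = 26 m

26 m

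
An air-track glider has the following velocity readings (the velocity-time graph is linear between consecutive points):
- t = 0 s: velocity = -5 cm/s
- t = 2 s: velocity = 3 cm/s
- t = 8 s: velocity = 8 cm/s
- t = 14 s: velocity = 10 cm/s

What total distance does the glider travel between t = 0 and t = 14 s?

91.25 cm

Total distance travelled is ∫|v| dt — sum the magnitudes of each area piece.
0–2 s: v = 0 at t = 1.25 s; triangle areas 3.125 + 1.125 = 4.25 cm
2–8 s: |½(3 + 8)(6)| = 33 cm
8–14 s: |½(8 + 10)(6)| = 54 cm
Total distance = 91.25 cm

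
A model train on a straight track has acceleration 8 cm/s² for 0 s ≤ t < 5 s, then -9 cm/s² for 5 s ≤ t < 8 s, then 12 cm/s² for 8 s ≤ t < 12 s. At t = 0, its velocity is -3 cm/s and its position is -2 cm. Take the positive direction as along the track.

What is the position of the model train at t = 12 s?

On each constant-a segment, Δv = aΔt and Δx = v₀Δt + ½aΔt²; chain segment to segment.
0–5 s: v starts -3 cm/s; Δx = -3·5 + ½·8·5² = 85 cm; v ends 37 cm/s.
5–8 s: v starts 37 cm/s; Δx = 37·3 + ½·-9·3² = 70.5 cm; v ends 10 cm/s.
8–12 s: v starts 10 cm/s; Δx = 10·4 + ½·12·4² = 136 cm; v ends 58 cm/s.
x(12) = -2 + Σ Δx = 289.5 cm.

289.5 cm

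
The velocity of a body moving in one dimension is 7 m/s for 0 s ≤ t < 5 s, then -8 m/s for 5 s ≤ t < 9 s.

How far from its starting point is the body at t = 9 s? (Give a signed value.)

3 m

Net displacement equals the area under the velocity-time graph (areas below the axis count negative).
0–5 s: 7 × 5 = 35 m
5–9 s: -8 × 4 = -32 m
Net displacement = 3 m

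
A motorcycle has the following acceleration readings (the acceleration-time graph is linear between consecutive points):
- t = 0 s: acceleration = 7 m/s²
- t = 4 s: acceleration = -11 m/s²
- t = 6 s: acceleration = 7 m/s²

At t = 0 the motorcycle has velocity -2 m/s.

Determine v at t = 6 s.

-14 m/s

Δv equals the area under the a-t graph; then v = v₀ + Δv.
0–4 s: ½(7 + -11)(4) = -8 m/s
4–6 s: ½(-11 + 7)(2) = -4 m/s
Δv = -12 m/s, so v(6) = -2 + (-12) = -14 m/s.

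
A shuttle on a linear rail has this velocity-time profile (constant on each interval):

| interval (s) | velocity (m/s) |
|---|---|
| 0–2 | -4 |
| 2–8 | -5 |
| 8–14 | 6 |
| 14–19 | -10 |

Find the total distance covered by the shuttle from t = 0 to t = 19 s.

124 m

Total distance travelled is ∫|v| dt — sum the magnitudes of each area piece.
0–2 s: |-4| × 2 = 8 m
2–8 s: |-5| × 6 = 30 m
8–14 s: |6| × 6 = 36 m
14–19 s: |-10| × 5 = 50 m
Total distance = 124 m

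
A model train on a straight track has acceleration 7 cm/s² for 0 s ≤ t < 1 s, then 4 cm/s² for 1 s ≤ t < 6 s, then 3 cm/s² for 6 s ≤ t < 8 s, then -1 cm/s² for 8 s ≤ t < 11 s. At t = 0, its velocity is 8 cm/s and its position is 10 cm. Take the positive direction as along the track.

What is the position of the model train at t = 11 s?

On each constant-a segment, Δv = aΔt and Δx = v₀Δt + ½aΔt²; chain segment to segment.
0–1 s: v starts 8 cm/s; Δx = 8·1 + ½·7·1² = 11.5 cm; v ends 15 cm/s.
1–6 s: v starts 15 cm/s; Δx = 15·5 + ½·4·5² = 125 cm; v ends 35 cm/s.
6–8 s: v starts 35 cm/s; Δx = 35·2 + ½·3·2² = 76 cm; v ends 41 cm/s.
8–11 s: v starts 41 cm/s; Δx = 41·3 + ½·-1·3² = 118.5 cm; v ends 38 cm/s.
x(11) = 10 + Σ Δx = 341 cm.

341 cm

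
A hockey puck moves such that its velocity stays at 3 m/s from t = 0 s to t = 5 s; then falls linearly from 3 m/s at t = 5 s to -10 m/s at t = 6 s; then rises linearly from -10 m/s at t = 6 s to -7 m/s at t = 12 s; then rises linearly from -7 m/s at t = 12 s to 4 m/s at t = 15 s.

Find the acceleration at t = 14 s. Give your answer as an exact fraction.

Acceleration is the slope of the v-t graph on 12–15 s: (4 − -7)/(15 − 12) = 11/3 m/s².

11/3 m/s²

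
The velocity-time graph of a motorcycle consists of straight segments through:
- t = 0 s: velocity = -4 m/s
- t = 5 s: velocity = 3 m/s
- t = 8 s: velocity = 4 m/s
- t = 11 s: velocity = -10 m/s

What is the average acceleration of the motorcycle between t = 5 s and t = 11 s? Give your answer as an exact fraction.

Average acceleration = Δv/Δt = (-10 − 3)/(11 − 5) = -13/6 m/s².

-13/6 m/s²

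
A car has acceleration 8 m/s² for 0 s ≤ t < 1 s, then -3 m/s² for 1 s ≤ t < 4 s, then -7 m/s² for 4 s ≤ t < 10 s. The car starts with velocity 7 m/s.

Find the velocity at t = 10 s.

Δv equals the area under the a-t graph; then v = v₀ + Δv.
0–1 s: 8 × 1 = 8 m/s
1–4 s: -3 × 3 = -9 m/s
4–10 s: -7 × 6 = -42 m/s
Δv = -43 m/s, so v(10) = 7 + (-43) = -36 m/s.

-36 m/s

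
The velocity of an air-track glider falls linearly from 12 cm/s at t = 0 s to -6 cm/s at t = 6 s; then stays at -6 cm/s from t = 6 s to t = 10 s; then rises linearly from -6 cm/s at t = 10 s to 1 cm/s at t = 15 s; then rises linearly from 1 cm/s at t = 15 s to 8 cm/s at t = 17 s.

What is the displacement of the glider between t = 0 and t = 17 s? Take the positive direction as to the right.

-9.5 cm

Displacement is the signed area under the v-t curve.
0–6 s: ½(12 + -6)(6) = 18 cm
6–10 s: -6 × 4 = -24 cm
10–15 s: ½(-6 + 1)(5) = -12.5 cm
15–17 s: ½(1 + 8)(2) = 9 cm
Net displacement = -9.5 cm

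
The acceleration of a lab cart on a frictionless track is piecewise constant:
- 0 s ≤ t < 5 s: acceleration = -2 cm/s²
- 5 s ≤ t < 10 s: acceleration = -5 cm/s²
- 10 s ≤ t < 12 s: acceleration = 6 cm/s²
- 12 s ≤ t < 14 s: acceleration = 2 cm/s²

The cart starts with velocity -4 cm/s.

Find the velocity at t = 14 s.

-23 cm/s

Δv equals the area under the a-t graph; then v = v₀ + Δv.
0–5 s: -2 × 5 = -10 cm/s
5–10 s: -5 × 5 = -25 cm/s
10–12 s: 6 × 2 = 12 cm/s
12–14 s: 2 × 2 = 4 cm/s
Δv = -19 cm/s, so v(14) = -4 + (-19) = -23 cm/s.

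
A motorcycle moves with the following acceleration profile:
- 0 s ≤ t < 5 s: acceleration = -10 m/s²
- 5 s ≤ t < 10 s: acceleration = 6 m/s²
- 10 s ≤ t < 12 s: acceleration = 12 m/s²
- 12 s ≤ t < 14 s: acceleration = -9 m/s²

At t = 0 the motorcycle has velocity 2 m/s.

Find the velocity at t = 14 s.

-12 m/s

Δv equals the area under the a-t graph; then v = v₀ + Δv.
0–5 s: -10 × 5 = -50 m/s
5–10 s: 6 × 5 = 30 m/s
10–12 s: 12 × 2 = 24 m/s
12–14 s: -9 × 2 = -18 m/s
Δv = -14 m/s, so v(14) = 2 + (-14) = -12 m/s.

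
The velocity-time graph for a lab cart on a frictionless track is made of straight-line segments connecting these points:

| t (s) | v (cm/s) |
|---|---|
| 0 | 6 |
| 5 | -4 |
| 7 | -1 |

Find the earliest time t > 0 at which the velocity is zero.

t = 3 s

v changes sign on 0–5 s (from 6 to -4); the graph is linear there, so v = 0 at t = 0 + (-6)·(5 − 0)/(-4 − 6) = 3 s.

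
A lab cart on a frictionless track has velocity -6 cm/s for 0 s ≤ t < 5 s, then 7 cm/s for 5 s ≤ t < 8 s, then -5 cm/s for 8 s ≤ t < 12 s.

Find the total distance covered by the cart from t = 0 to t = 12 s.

Total distance travelled is ∫|v| dt — sum the magnitudes of each area piece.
0–5 s: |-6| × 5 = 30 cm
5–8 s: |7| × 3 = 21 cm
8–12 s: |-5| × 4 = 20 cm
Total distance = 71 cm

71 cm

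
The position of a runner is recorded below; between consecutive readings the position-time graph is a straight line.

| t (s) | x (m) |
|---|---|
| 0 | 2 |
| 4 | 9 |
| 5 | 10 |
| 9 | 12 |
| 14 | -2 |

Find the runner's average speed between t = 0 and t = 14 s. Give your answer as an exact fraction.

12/7 m/s

Average speed = (total path length)/(elapsed time); on a piecewise-linear x-t graph the path length is Σ|Δx|.
0–4 s: |Δx| = |9 − 2| = 7 m
4–5 s: |Δx| = |10 − 9| = 1 m
5–9 s: |Δx| = |12 − 10| = 2 m
9–14 s: |Δx| = |-2 − 12| = 14 m
Total path = 24 m; average speed = 24/14 = 12/7 m/s.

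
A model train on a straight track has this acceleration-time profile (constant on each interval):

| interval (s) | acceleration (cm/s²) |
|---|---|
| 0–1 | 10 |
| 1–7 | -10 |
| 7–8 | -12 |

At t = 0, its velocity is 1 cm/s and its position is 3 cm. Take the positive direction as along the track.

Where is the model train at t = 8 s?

-160 cm

On each constant-a segment, Δv = aΔt and Δx = v₀Δt + ½aΔt²; chain segment to segment.
0–1 s: v starts 1 cm/s; Δx = 1·1 + ½·10·1² = 6 cm; v ends 11 cm/s.
1–7 s: v starts 11 cm/s; Δx = 11·6 + ½·-10·6² = -114 cm; v ends -49 cm/s.
7–8 s: v starts -49 cm/s; Δx = -49·1 + ½·-12·1² = -55 cm; v ends -61 cm/s.
x(8) = 3 + Σ Δx = -160 cm.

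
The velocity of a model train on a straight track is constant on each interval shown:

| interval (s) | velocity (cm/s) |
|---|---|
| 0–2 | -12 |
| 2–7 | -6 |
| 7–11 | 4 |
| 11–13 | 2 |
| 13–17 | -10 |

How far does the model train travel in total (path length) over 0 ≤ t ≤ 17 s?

114 cm

Distance (not displacement) is the total path length: add the absolute areas under v-t.
0–2 s: |-12| × 2 = 24 cm
2–7 s: |-6| × 5 = 30 cm
7–11 s: |4| × 4 = 16 cm
11–13 s: |2| × 2 = 4 cm
13–17 s: |-10| × 4 = 40 cm
Total distance = 114 cm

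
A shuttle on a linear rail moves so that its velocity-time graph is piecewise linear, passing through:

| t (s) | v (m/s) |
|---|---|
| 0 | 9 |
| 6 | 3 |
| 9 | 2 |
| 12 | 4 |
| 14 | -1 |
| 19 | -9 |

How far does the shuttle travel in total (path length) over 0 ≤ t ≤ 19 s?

Distance (not displacement) is the total path length: add the absolute areas under v-t.
0–6 s: |½(9 + 3)(6)| = 36 m
6–9 s: |½(3 + 2)(3)| = 7.5 m
9–12 s: |½(2 + 4)(3)| = 9 m
12–14 s: v = 0 at t = 13.6 s; triangle areas 3.2 + 0.2 = 3.4 m
14–19 s: |½(-1 + -9)(5)| = 25 m
Total distance = 80.9 m

80.9 m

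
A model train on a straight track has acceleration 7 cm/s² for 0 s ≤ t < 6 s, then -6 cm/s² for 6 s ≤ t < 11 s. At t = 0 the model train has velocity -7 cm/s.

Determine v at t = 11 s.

Δv equals the area under the a-t graph; then v = v₀ + Δv.
0–6 s: 7 × 6 = 42 cm/s
6–11 s: -6 × 5 = -30 cm/s
Δv = 12 cm/s, so v(11) = -7 + (12) = 5 cm/s.

5 cm/s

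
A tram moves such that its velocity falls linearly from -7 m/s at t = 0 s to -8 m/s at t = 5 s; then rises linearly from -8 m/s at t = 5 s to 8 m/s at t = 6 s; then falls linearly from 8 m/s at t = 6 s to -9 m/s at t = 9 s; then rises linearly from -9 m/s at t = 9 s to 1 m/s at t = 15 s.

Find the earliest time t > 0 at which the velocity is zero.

t = 5.5 s

v changes sign on 5–6 s (from -8 to 8); the graph is linear there, so v = 0 at t = 5 + (8)·(6 − 5)/(8 − -8) = 5.5 s.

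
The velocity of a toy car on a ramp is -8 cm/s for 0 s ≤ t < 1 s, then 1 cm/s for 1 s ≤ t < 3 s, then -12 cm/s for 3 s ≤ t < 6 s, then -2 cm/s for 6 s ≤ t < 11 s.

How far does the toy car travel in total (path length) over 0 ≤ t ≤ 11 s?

56 cm

Distance (not displacement) is the total path length: add the absolute areas under v-t.
0–1 s: |-8| × 1 = 8 cm
1–3 s: |1| × 2 = 2 cm
3–6 s: |-12| × 3 = 36 cm
6–11 s: |-2| × 5 = 10 cm
Total distance = 56 cm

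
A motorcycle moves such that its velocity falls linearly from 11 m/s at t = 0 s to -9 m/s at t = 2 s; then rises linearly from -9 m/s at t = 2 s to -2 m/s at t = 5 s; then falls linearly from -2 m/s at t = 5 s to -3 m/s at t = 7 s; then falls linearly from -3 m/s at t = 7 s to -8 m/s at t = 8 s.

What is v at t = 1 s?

On 0–2 s the graph is linear from 11 to -9 m/s: v(1) = 11 + (-9 − 11)·(1 − 0)/(2 − 0) = 1 m/s.

1 m/s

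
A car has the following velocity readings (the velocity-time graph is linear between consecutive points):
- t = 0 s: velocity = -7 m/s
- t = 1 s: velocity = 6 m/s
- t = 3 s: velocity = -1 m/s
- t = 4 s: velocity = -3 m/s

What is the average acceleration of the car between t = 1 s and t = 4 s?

-3 m/s²

Average acceleration = Δv/Δt = (-3 − 6)/(4 − 1) = -3 m/s².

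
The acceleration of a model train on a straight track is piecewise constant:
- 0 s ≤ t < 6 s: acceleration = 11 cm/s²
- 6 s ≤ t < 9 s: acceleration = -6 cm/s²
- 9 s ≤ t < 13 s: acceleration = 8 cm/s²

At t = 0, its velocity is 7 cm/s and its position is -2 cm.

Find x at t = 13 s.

714 cm

On each constant-a segment, Δv = aΔt and Δx = v₀Δt + ½aΔt²; chain segment to segment.
0–6 s: v starts 7 cm/s; Δx = 7·6 + ½·11·6² = 240 cm; v ends 73 cm/s.
6–9 s: v starts 73 cm/s; Δx = 73·3 + ½·-6·3² = 192 cm; v ends 55 cm/s.
9–13 s: v starts 55 cm/s; Δx = 55·4 + ½·8·4² = 284 cm; v ends 87 cm/s.
x(13) = -2 + Σ Δx = 714 cm.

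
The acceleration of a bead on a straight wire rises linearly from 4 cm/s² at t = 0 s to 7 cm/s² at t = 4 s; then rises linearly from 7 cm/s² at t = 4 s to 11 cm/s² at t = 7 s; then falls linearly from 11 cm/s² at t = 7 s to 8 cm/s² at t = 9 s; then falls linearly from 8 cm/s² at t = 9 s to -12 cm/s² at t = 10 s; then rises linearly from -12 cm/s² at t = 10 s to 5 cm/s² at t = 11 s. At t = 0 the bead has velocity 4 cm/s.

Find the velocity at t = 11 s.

Δv equals the area under the a-t graph; then v = v₀ + Δv.
0–4 s: ½(4 + 7)(4) = 22 cm/s
4–7 s: ½(7 + 11)(3) = 27 cm/s
7–9 s: ½(11 + 8)(2) = 19 cm/s
9–10 s: ½(8 + -12)(1) = -2 cm/s
10–11 s: ½(-12 + 5)(1) = -3.5 cm/s
Δv = 62.5 cm/s, so v(11) = 4 + (62.5) = 66.5 cm/s.

66.5 cm/s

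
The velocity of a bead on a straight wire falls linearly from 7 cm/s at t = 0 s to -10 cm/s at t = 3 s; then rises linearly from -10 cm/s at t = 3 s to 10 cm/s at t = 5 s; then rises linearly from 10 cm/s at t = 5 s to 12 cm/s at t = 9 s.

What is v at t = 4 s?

0 cm/s

On 3–5 s the graph is linear from -10 to 10 cm/s: v(4) = -10 + (10 − -10)·(4 − 3)/(5 − 3) = 0 cm/s.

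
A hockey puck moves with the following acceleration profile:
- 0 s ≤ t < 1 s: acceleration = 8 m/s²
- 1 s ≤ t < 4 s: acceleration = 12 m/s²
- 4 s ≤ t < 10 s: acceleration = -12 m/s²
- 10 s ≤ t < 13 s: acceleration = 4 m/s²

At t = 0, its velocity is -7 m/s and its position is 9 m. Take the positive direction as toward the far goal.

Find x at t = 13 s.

On each constant-a segment, Δv = aΔt and Δx = v₀Δt + ½aΔt²; chain segment to segment.
0–1 s: v starts -7 m/s; Δx = -7·1 + ½·8·1² = -3 m; v ends 1 m/s.
1–4 s: v starts 1 m/s; Δx = 1·3 + ½·12·3² = 57 m; v ends 37 m/s.
4–10 s: v starts 37 m/s; Δx = 37·6 + ½·-12·6² = 6 m; v ends -35 m/s.
10–13 s: v starts -35 m/s; Δx = -35·3 + ½·4·3² = -87 m; v ends -23 m/s.
x(13) = 9 + Σ Δx = -18 m.

-18 m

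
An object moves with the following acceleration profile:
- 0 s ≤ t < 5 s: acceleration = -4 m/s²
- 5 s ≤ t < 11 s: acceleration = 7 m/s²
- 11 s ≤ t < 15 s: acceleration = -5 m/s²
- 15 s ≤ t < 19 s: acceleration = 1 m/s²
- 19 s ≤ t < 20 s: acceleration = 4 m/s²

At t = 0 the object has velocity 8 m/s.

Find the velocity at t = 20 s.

18 m/s

Δv equals the area under the a-t graph; then v = v₀ + Δv.
0–5 s: -4 × 5 = -20 m/s
5–11 s: 7 × 6 = 42 m/s
11–15 s: -5 × 4 = -20 m/s
15–19 s: 1 × 4 = 4 m/s
19–20 s: 4 × 1 = 4 m/s
Δv = 10 m/s, so v(20) = 8 + (10) = 18 m/s.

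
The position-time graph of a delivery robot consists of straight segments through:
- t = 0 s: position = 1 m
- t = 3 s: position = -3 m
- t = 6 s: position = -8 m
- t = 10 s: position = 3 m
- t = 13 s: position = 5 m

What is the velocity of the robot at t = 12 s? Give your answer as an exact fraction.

Velocity is the slope of the x-t graph on 10–13 s: (5 − 3)/(13 − 10) = 2/3 m/s.

2/3 m/s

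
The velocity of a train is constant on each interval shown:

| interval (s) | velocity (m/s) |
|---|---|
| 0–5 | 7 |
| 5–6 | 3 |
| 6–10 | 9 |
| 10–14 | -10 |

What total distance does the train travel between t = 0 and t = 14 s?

Distance (not displacement) is the total path length: add the absolute areas under v-t.
0–5 s: |7| × 5 = 35 m
5–6 s: |3| × 1 = 3 m
6–10 s: |9| × 4 = 36 m
10–14 s: |-10| × 4 = 40 m
Total distance = 114 m

114 m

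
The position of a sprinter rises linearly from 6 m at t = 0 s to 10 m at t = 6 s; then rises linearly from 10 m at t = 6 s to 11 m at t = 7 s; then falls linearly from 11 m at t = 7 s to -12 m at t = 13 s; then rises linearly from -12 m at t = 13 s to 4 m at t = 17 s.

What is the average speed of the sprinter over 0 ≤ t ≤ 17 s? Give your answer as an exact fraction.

Average speed = (total path length)/(elapsed time); on a piecewise-linear x-t graph the path length is Σ|Δx|.
0–6 s: |Δx| = |10 − 6| = 4 m
6–7 s: |Δx| = |11 − 10| = 1 m
7–13 s: |Δx| = |-12 − 11| = 23 m
13–17 s: |Δx| = |4 − -12| = 16 m
Total path = 44 m; average speed = 44/17 = 44/17 m/s.

44/17 m/s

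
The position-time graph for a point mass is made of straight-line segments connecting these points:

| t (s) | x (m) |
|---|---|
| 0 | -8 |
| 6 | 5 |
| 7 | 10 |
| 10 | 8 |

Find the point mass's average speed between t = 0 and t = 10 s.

2 m/s

Average speed = (total path length)/(elapsed time); on a piecewise-linear x-t graph the path length is Σ|Δx|.
0–6 s: |Δx| = |5 − -8| = 13 m
6–7 s: |Δx| = |10 − 5| = 5 m
7–10 s: |Δx| = |8 − 10| = 2 m
Total path = 20 m; average speed = 20/10 = 2 m/s.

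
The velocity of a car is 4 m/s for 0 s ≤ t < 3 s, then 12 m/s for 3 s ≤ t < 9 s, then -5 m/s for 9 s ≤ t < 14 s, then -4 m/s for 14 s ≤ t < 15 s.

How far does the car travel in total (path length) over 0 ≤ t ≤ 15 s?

Distance (not displacement) is the total path length: add the absolute areas under v-t.
0–3 s: |4| × 3 = 12 m
3–9 s: |12| × 6 = 72 m
9–14 s: |-5| × 5 = 25 m
14–15 s: |-4| × 1 = 4 m
Total distance = 113 m

113 m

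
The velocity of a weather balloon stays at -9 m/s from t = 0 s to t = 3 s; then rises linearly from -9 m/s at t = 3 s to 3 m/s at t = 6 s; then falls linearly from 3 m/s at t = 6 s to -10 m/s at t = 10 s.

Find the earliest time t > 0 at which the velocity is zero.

t = 5.25 s

v changes sign on 3–6 s (from -9 to 3); the graph is linear there, so v = 0 at t = 3 + (9)·(6 − 3)/(3 − -9) = 5.25 s.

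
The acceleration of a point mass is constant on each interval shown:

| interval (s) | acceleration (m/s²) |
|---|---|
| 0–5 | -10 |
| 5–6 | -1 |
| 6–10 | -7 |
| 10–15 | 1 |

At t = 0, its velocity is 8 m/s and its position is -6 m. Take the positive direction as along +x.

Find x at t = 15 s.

-704 m

On each constant-a segment, Δv = aΔt and Δx = v₀Δt + ½aΔt²; chain segment to segment.
0–5 s: v starts 8 m/s; Δx = 8·5 + ½·-10·5² = -85 m; v ends -42 m/s.
5–6 s: v starts -42 m/s; Δx = -42·1 + ½·-1·1² = -42.5 m; v ends -43 m/s.
6–10 s: v starts -43 m/s; Δx = -43·4 + ½·-7·4² = -228 m; v ends -71 m/s.
10–15 s: v starts -71 m/s; Δx = -71·5 + ½·1·5² = -342.5 m; v ends -66 m/s.
x(15) = -6 + Σ Δx = -704 m.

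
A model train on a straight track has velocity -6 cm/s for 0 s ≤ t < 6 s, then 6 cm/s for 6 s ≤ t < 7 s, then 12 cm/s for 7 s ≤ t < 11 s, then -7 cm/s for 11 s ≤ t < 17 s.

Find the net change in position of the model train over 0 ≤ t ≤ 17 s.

-24 cm

Net displacement equals the area under the velocity-time graph (areas below the axis count negative).
0–6 s: -6 × 6 = -36 cm
6–7 s: 6 × 1 = 6 cm
7–11 s: 12 × 4 = 48 cm
11–17 s: -7 × 6 = -42 cm
Net displacement = -24 cm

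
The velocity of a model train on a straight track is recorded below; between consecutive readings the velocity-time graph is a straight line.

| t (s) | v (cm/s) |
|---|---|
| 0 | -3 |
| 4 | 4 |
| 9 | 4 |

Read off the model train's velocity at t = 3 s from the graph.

2.25 cm/s

On 0–4 s the graph is linear from -3 to 4 cm/s: v(3) = -3 + (4 − -3)·(3 − 0)/(4 − 0) = 2.25 cm/s.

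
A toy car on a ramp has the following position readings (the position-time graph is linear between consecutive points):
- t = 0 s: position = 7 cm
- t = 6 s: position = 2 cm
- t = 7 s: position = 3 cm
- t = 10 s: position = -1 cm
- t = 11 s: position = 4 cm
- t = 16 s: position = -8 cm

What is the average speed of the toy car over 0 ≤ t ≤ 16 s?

Average speed = (total path length)/(elapsed time); on a piecewise-linear x-t graph the path length is Σ|Δx|.
0–6 s: |Δx| = |2 − 7| = 5 cm
6–7 s: |Δx| = |3 − 2| = 1 cm
7–10 s: |Δx| = |-1 − 3| = 4 cm
10–11 s: |Δx| = |4 − -1| = 5 cm
11–16 s: |Δx| = |-8 − 4| = 12 cm
Total path = 27 cm; average speed = 27/16 = 1.6875 cm/s.

1.6875 cm/s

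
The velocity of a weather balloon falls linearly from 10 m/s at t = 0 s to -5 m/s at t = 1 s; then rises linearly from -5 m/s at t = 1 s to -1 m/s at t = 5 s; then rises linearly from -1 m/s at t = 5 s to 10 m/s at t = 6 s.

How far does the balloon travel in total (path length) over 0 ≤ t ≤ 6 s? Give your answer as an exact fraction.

Total distance travelled is ∫|v| dt — sum the magnitudes of each area piece.
0–1 s: v = 0 at t = 2/3 s; triangle areas 10/3 + 5/6 = 25/6 m
1–5 s: |½(-5 + -1)(4)| = 12 m
5–6 s: v = 0 at t = 56/11 s; triangle areas 1/22 + 50/11 = 101/22 m
Total distance = 685/33 m

685/33 m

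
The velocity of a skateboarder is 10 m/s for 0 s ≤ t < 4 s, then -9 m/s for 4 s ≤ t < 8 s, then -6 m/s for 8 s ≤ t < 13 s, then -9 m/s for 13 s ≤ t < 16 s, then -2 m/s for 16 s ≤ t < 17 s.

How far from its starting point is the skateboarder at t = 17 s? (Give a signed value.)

-55 m

Net displacement equals the area under the velocity-time graph (areas below the axis count negative).
0–4 s: 10 × 4 = 40 m
4–8 s: -9 × 4 = -36 m
8–13 s: -6 × 5 = -30 m
13–16 s: -9 × 3 = -27 m
16–17 s: -2 × 1 = -2 m
Net displacement = -55 m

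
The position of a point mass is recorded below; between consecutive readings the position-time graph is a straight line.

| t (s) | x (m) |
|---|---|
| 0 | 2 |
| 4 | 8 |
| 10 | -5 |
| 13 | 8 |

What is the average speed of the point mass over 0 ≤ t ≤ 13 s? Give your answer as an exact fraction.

Average speed = (total path length)/(elapsed time); on a piecewise-linear x-t graph the path length is Σ|Δx|.
0–4 s: |Δx| = |8 − 2| = 6 m
4–10 s: |Δx| = |-5 − 8| = 13 m
10–13 s: |Δx| = |8 − -5| = 13 m
Total path = 32 m; average speed = 32/13 = 32/13 m/s.

32/13 m/s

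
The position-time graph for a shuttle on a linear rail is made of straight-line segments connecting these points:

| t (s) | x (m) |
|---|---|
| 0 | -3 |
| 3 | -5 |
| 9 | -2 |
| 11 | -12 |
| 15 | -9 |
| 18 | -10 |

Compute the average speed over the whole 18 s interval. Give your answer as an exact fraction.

19/18 m/s

Average speed = (total path length)/(elapsed time); on a piecewise-linear x-t graph the path length is Σ|Δx|.
0–3 s: |Δx| = |-5 − -3| = 2 m
3–9 s: |Δx| = |-2 − -5| = 3 m
9–11 s: |Δx| = |-12 − -2| = 10 m
11–15 s: |Δx| = |-9 − -12| = 3 m
15–18 s: |Δx| = |-10 − -9| = 1 m
Total path = 19 m; average speed = 19/18 = 19/18 m/s.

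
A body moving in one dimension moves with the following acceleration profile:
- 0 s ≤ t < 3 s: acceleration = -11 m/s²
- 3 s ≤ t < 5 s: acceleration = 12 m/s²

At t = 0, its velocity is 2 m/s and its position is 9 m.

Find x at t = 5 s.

-72.5 m

On each constant-a segment, Δv = aΔt and Δx = v₀Δt + ½aΔt²; chain segment to segment.
0–3 s: v starts 2 m/s; Δx = 2·3 + ½·-11·3² = -43.5 m; v ends -31 m/s.
3–5 s: v starts -31 m/s; Δx = -31·2 + ½·12·2² = -38 m; v ends -7 m/s.
x(5) = 9 + Σ Δx = -72.5 m.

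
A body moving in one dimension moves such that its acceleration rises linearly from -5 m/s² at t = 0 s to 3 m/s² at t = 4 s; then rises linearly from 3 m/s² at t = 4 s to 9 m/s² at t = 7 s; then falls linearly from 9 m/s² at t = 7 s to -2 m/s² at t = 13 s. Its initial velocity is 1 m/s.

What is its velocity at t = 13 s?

Δv equals the area under the a-t graph; then v = v₀ + Δv.
0–4 s: ½(-5 + 3)(4) = -4 m/s
4–7 s: ½(3 + 9)(3) = 18 m/s
7–13 s: ½(9 + -2)(6) = 21 m/s
Δv = 35 m/s, so v(13) = 1 + (35) = 36 m/s.

36 m/s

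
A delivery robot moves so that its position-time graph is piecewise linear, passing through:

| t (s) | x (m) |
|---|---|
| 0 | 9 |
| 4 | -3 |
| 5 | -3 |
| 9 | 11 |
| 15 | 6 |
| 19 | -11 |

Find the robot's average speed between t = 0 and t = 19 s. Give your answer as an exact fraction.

Average speed = (total path length)/(elapsed time); on a piecewise-linear x-t graph the path length is Σ|Δx|.
0–4 s: |Δx| = |-3 − 9| = 12 m
4–5 s: |Δx| = |-3 − -3| = 0 m
5–9 s: |Δx| = |11 − -3| = 14 m
9–15 s: |Δx| = |6 − 11| = 5 m
15–19 s: |Δx| = |-11 − 6| = 17 m
Total path = 48 m; average speed = 48/19 = 48/19 m/s.

48/19 m/s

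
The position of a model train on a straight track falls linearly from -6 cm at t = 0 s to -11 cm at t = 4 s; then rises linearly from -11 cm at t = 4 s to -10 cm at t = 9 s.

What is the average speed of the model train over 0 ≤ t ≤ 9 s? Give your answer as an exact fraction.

Average speed = (total path length)/(elapsed time); on a piecewise-linear x-t graph the path length is Σ|Δx|.
0–4 s: |Δx| = |-11 − -6| = 5 cm
4–9 s: |Δx| = |-10 − -11| = 1 cm
Total path = 6 cm; average speed = 6/9 = 2/3 cm/s.

2/3 cm/s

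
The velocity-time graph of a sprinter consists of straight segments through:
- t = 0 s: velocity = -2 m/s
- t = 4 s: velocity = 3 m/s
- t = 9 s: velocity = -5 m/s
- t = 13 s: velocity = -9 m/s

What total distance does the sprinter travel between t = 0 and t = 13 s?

43.825 m

Total distance travelled is ∫|v| dt — sum the magnitudes of each area piece.
0–4 s: v = 0 at t = 1.6 s; triangle areas 1.6 + 3.6 = 5.2 m
4–9 s: v = 0 at t = 5.875 s; triangle areas 2.8125 + 7.8125 = 10.625 m
9–13 s: |½(-5 + -9)(4)| = 28 m
Total distance = 43.825 m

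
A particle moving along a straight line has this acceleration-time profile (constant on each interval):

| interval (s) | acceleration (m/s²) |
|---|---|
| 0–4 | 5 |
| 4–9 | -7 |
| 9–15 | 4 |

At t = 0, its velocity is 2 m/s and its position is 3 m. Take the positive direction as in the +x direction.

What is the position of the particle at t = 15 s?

On each constant-a segment, Δv = aΔt and Δx = v₀Δt + ½aΔt²; chain segment to segment.
0–4 s: v starts 2 m/s; Δx = 2·4 + ½·5·4² = 48 m; v ends 22 m/s.
4–9 s: v starts 22 m/s; Δx = 22·5 + ½·-7·5² = 22.5 m; v ends -13 m/s.
9–15 s: v starts -13 m/s; Δx = -13·6 + ½·4·6² = -6 m; v ends 11 m/s.
x(15) = 3 + Σ Δx = 67.5 m.

67.5 m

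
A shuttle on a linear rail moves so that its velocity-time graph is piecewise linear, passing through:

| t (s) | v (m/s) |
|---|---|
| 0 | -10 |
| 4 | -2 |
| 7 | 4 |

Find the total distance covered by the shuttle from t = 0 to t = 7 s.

29 m

Total distance travelled is ∫|v| dt — sum the magnitudes of each area piece.
0–4 s: |½(-10 + -2)(4)| = 24 m
4–7 s: v = 0 at t = 5 s; triangle areas 1 + 4 = 5 m
Total distance = 29 m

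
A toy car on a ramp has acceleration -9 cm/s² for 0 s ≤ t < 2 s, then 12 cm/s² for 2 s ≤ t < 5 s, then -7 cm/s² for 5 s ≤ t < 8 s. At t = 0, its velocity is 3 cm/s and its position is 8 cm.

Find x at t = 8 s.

On each constant-a segment, Δv = aΔt and Δx = v₀Δt + ½aΔt²; chain segment to segment.
0–2 s: v starts 3 cm/s; Δx = 3·2 + ½·-9·2² = -12 cm; v ends -15 cm/s.
2–5 s: v starts -15 cm/s; Δx = -15·3 + ½·12·3² = 9 cm; v ends 21 cm/s.
5–8 s: v starts 21 cm/s; Δx = 21·3 + ½·-7·3² = 31.5 cm; v ends 0 cm/s.
x(8) = 8 + Σ Δx = 36.5 cm.

36.5 cm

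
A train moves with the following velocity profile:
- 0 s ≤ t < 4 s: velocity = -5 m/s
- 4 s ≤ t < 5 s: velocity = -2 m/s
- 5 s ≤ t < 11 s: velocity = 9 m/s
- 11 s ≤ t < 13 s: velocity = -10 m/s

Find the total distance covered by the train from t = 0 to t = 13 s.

Total distance travelled is ∫|v| dt — sum the magnitudes of each area piece.
0–4 s: |-5| × 4 = 20 m
4–5 s: |-2| × 1 = 2 m
5–11 s: |9| × 6 = 54 m
11–13 s: |-10| × 2 = 20 m
Total distance = 96 m

96 m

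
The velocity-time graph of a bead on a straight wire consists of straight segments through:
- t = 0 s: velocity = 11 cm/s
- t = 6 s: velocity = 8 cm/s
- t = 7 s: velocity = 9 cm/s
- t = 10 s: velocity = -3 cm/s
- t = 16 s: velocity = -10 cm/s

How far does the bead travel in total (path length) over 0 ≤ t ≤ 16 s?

Distance (not displacement) is the total path length: add the absolute areas under v-t.
0–6 s: |½(11 + 8)(6)| = 57 cm
6–7 s: |½(8 + 9)(1)| = 8.5 cm
7–10 s: v = 0 at t = 9.25 s; triangle areas 10.125 + 1.125 = 11.25 cm
10–16 s: |½(-3 + -10)(6)| = 39 cm
Total distance = 115.75 cm

115.75 cm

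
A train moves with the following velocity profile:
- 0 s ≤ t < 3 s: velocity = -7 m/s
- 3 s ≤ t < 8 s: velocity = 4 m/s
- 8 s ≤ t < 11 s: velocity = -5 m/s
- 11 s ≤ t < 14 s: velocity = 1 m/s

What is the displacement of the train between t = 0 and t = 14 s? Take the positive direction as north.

-13 m

Displacement is the signed area under the v-t curve.
0–3 s: -7 × 3 = -21 m
3–8 s: 4 × 5 = 20 m
8–11 s: -5 × 3 = -15 m
11–14 s: 1 × 3 = 3 m
Net displacement = -13 m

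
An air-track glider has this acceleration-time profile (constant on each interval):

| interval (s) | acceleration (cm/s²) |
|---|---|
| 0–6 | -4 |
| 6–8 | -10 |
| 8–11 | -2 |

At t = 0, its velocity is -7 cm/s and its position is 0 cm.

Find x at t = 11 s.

On each constant-a segment, Δv = aΔt and Δx = v₀Δt + ½aΔt²; chain segment to segment.
0–6 s: v starts -7 cm/s; Δx = -7·6 + ½·-4·6² = -114 cm; v ends -31 cm/s.
6–8 s: v starts -31 cm/s; Δx = -31·2 + ½·-10·2² = -82 cm; v ends -51 cm/s.
8–11 s: v starts -51 cm/s; Δx = -51·3 + ½·-2·3² = -162 cm; v ends -57 cm/s.
x(11) = 0 + Σ Δx = -358 cm.

-358 cm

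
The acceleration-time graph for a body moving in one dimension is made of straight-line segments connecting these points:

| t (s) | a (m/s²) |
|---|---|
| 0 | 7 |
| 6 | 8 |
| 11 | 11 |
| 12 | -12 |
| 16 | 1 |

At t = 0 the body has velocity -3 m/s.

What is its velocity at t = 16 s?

67 m/s

Δv equals the area under the a-t graph; then v = v₀ + Δv.
0–6 s: ½(7 + 8)(6) = 45 m/s
6–11 s: ½(8 + 11)(5) = 47.5 m/s
11–12 s: ½(11 + -12)(1) = -0.5 m/s
12–16 s: ½(-12 + 1)(4) = -22 m/s
Δv = 70 m/s, so v(16) = -3 + (70) = 67 m/s.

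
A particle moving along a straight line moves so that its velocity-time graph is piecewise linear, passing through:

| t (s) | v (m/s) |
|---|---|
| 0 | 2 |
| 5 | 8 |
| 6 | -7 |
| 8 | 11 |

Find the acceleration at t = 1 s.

1.2 m/s²

Acceleration is the slope of the v-t graph on 0–5 s: (8 − 2)/(5 − 0) = 1.2 m/s².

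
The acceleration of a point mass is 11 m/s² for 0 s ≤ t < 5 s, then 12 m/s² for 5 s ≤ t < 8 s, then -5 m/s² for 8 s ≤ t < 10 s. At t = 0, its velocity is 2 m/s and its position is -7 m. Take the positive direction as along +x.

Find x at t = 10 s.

On each constant-a segment, Δv = aΔt and Δx = v₀Δt + ½aΔt²; chain segment to segment.
0–5 s: v starts 2 m/s; Δx = 2·5 + ½·11·5² = 147.5 m; v ends 57 m/s.
5–8 s: v starts 57 m/s; Δx = 57·3 + ½·12·3² = 225 m; v ends 93 m/s.
8–10 s: v starts 93 m/s; Δx = 93·2 + ½·-5·2² = 176 m; v ends 83 m/s.
x(10) = -7 + Σ Δx = 541.5 m.

541.5 m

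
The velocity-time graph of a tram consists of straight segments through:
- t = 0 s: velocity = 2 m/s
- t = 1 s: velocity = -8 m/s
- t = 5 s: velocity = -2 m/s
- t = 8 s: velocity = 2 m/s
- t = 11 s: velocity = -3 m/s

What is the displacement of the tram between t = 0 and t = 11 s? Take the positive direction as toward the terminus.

Net displacement equals the area under the velocity-time graph (areas below the axis count negative).
0–1 s: ½(2 + -8)(1) = -3 m
1–5 s: ½(-8 + -2)(4) = -20 m
5–8 s: ½(-2 + 2)(3) = 0 m
8–11 s: ½(2 + -3)(3) = -1.5 m
Net displacement = -24.5 m

-24.5 m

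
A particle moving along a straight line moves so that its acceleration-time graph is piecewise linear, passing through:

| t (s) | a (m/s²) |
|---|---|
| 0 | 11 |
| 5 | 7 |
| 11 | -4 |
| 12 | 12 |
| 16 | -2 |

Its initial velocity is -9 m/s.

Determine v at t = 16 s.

69 m/s

Δv equals the area under the a-t graph; then v = v₀ + Δv.
0–5 s: ½(11 + 7)(5) = 45 m/s
5–11 s: ½(7 + -4)(6) = 9 m/s
11–12 s: ½(-4 + 12)(1) = 4 m/s
12–16 s: ½(12 + -2)(4) = 20 m/s
Δv = 78 m/s, so v(16) = -9 + (78) = 69 m/s.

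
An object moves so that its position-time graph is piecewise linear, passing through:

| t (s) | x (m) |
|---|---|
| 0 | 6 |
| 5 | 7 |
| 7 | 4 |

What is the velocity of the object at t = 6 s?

Velocity is the slope of the x-t graph on 5–7 s: (4 − 7)/(7 − 5) = -1.5 m/s.

-1.5 m/s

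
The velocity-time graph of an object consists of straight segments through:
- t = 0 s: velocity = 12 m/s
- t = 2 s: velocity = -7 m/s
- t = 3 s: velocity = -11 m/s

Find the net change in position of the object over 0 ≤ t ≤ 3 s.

Net displacement equals the area under the velocity-time graph (areas below the axis count negative).
0–2 s: ½(12 + -7)(2) = 5 m
2–3 s: ½(-7 + -11)(1) = -9 m
Net displacement = -4 m

-4 m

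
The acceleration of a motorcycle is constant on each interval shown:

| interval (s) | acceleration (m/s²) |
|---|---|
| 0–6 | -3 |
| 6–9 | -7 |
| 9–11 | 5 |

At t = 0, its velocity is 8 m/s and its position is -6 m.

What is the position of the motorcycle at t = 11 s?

On each constant-a segment, Δv = aΔt and Δx = v₀Δt + ½aΔt²; chain segment to segment.
0–6 s: v starts 8 m/s; Δx = 8·6 + ½·-3·6² = -6 m; v ends -10 m/s.
6–9 s: v starts -10 m/s; Δx = -10·3 + ½·-7·3² = -61.5 m; v ends -31 m/s.
9–11 s: v starts -31 m/s; Δx = -31·2 + ½·5·2² = -52 m; v ends -21 m/s.
x(11) = -6 + Σ Δx = -125.5 m.

-125.5 m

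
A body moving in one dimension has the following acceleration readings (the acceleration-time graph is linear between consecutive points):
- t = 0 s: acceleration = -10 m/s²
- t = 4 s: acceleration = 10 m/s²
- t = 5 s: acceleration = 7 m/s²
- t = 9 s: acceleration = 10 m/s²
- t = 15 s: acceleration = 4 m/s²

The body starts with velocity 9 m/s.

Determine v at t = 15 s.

93.5 m/s

Δv equals the area under the a-t graph; then v = v₀ + Δv.
0–4 s: ½(-10 + 10)(4) = 0 m/s
4–5 s: ½(10 + 7)(1) = 8.5 m/s
5–9 s: ½(7 + 10)(4) = 34 m/s
9–15 s: ½(10 + 4)(6) = 42 m/s
Δv = 84.5 m/s, so v(15) = 9 + (84.5) = 93.5 m/s.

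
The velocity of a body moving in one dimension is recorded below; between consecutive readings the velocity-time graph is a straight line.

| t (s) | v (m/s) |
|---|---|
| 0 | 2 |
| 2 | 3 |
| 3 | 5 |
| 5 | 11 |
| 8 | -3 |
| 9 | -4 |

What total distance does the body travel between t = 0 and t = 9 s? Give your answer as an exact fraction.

Total distance travelled is ∫|v| dt — sum the magnitudes of each area piece.
0–2 s: |½(2 + 3)(2)| = 5 m
2–3 s: |½(3 + 5)(1)| = 4 m
3–5 s: |½(5 + 11)(2)| = 16 m
5–8 s: v = 0 at t = 103/14 s; triangle areas 363/28 + 27/28 = 195/14 m
8–9 s: |½(-3 + -4)(1)| = 3.5 m
Total distance = 297/7 m

297/7 m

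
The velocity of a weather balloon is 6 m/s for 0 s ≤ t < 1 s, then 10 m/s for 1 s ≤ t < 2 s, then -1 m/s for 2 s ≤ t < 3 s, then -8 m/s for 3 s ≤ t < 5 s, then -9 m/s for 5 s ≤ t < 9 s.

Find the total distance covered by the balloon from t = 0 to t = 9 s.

Total distance travelled is ∫|v| dt — sum the magnitudes of each area piece.
0–1 s: |6| × 1 = 6 m
1–2 s: |10| × 1 = 10 m
2–3 s: |-1| × 1 = 1 m
3–5 s: |-8| × 2 = 16 m
5–9 s: |-9| × 4 = 36 m
Total distance = 69 m

69 m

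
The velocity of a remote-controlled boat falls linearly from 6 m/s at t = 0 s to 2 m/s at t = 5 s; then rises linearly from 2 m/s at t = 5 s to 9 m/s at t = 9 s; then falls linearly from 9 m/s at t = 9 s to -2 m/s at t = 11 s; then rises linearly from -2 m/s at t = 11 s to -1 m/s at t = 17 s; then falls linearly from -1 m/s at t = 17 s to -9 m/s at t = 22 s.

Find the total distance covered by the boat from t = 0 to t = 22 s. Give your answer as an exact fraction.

Total distance travelled is ∫|v| dt — sum the magnitudes of each area piece.
0–5 s: |½(6 + 2)(5)| = 20 m
5–9 s: |½(2 + 9)(4)| = 22 m
9–11 s: v = 0 at t = 117/11 s; triangle areas 81/11 + 4/11 = 85/11 m
11–17 s: |½(-2 + -1)(6)| = 9 m
17–22 s: |½(-1 + -9)(5)| = 25 m
Total distance = 921/11 m

921/11 m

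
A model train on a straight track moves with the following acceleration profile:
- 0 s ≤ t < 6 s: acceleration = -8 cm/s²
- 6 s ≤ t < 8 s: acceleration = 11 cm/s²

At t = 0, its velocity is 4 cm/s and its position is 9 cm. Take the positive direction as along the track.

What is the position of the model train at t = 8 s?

On each constant-a segment, Δv = aΔt and Δx = v₀Δt + ½aΔt²; chain segment to segment.
0–6 s: v starts 4 cm/s; Δx = 4·6 + ½·-8·6² = -120 cm; v ends -44 cm/s.
6–8 s: v starts -44 cm/s; Δx = -44·2 + ½·11·2² = -66 cm; v ends -22 cm/s.
x(8) = 9 + Σ Δx = -177 cm.

-177 cm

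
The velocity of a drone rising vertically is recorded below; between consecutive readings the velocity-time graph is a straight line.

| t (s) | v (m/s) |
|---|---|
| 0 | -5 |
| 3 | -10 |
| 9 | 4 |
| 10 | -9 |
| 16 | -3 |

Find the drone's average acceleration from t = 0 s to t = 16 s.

0.125 m/s²

Average acceleration = Δv/Δt = (-3 − -5)/(16 − 0) = 0.125 m/s².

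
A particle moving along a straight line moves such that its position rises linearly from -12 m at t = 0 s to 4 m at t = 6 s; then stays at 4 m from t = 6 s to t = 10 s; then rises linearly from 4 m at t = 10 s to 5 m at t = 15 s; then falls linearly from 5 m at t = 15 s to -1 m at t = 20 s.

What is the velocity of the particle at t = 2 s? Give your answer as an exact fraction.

8/3 m/s

Velocity is the slope of the x-t graph on 0–6 s: (4 − -12)/(6 − 0) = 8/3 m/s.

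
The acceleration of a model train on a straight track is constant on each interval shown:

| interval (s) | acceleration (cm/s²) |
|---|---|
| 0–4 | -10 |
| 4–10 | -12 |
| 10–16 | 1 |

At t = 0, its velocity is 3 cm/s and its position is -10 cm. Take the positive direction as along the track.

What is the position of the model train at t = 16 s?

On each constant-a segment, Δv = aΔt and Δx = v₀Δt + ½aΔt²; chain segment to segment.
0–4 s: v starts 3 cm/s; Δx = 3·4 + ½·-10·4² = -68 cm; v ends -37 cm/s.
4–10 s: v starts -37 cm/s; Δx = -37·6 + ½·-12·6² = -438 cm; v ends -109 cm/s.
10–16 s: v starts -109 cm/s; Δx = -109·6 + ½·1·6² = -636 cm; v ends -103 cm/s.
x(16) = -10 + Σ Δx = -1152 cm.

-1152 cm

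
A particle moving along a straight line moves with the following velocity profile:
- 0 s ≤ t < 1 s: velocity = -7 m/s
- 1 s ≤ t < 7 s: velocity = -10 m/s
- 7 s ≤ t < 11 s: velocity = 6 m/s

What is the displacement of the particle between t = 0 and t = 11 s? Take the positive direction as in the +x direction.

Net displacement equals the area under the velocity-time graph (areas below the axis count negative).
0–1 s: -7 × 1 = -7 m
1–7 s: -10 × 6 = -60 m
7–11 s: 6 × 4 = 24 m
Net displacement = -43 m

-43 m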